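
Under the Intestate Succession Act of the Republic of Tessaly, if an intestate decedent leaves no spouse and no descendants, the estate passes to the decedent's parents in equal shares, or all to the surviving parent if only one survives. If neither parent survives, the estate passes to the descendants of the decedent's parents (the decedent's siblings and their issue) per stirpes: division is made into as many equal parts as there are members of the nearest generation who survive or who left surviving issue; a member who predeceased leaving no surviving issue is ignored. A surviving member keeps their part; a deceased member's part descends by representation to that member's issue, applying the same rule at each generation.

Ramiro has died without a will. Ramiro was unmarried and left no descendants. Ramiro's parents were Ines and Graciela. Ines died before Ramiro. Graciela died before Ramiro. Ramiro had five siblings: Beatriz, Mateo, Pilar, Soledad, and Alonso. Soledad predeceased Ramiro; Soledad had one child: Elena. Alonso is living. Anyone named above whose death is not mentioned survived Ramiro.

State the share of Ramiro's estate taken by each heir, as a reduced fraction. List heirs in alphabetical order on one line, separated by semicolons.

Alonso 1/5; Beatriz 1/5; Elena 1/5; Mateo 1/5; Pilar 1/5

Neither parent survives and there are no descendants, so the estate passes to Ramiro's siblings and their issue per stirpes.
The estate is divided into 5 equal shares of 1/5 among Beatriz, Mateo, Pilar, Soledad, Alonso.
Beatriz is living and takes 1/5.
Mateo is living and takes 1/5.
Pilar is living and takes 1/5.
Soledad predeceased; the 1/5 allotted to Soledad's branch passes to Soledad's issue by representation.
Elena is the sole taker at this level and receives the full 1/5.
Alonso is living and takes 1/5.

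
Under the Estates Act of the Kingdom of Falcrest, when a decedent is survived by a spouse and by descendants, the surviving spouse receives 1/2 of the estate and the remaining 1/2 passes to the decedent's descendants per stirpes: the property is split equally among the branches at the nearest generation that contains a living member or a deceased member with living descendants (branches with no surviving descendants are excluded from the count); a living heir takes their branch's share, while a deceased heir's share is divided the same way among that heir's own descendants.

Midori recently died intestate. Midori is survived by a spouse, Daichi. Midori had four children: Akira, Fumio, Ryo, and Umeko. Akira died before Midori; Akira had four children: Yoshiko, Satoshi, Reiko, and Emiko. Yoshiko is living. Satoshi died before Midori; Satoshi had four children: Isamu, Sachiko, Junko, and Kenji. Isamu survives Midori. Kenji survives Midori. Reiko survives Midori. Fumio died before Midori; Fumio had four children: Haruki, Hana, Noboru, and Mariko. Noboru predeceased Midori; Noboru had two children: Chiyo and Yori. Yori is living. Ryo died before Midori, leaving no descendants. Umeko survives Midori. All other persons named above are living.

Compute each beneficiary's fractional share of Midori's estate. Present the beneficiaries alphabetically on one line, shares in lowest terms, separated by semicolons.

Daichi, as surviving spouse, takes 1/2.
The remaining 1/2 passes to Midori's descendants per stirpes.
Ryo left no surviving issue, so that branch lapses and is disregarded.
The 1/2 is divided into 3 equal shares of 1/6 among Akira, Fumio, Umeko.
Akira predeceased; the 1/6 allotted to Akira's branch passes to Akira's issue by representation.
The 1/6 is divided into 4 equal shares of 1/24 among Yoshiko, Satoshi, Reiko, Emiko.
Yoshiko is living and takes 1/24.
Satoshi predeceased; the 1/24 allotted to Satoshi's branch passes to Satoshi's issue by representation.
The 1/24 is divided into 4 equal shares of 1/96 among Isamu, Sachiko, Junko, Kenji.
Isamu is living and takes 1/96.
Sachiko is living and takes 1/96.
Junko is living and takes 1/96.
Kenji is living and takes 1/96.
Reiko is living and takes 1/24.
Emiko is living and takes 1/24.
Fumio predeceased; the 1/6 allotted to Fumio's branch passes to Fumio's issue by representation.
The 1/6 is divided into 4 equal shares of 1/24 among Haruki, Hana, Noboru, Mariko.
Haruki is living and takes 1/24.
Hana is living and takes 1/24.
Noboru predeceased; the 1/24 allotted to Noboru's branch passes to Noboru's issue by representation.
The 1/24 is divided into 2 equal shares of 1/48 among Chiyo, Yori.
Chiyo is living and takes 1/48.
Yori is living and takes 1/48.
Mariko is living and takes 1/24.
Umeko is living and takes 1/6.

Chiyo 1/48; Daichi 1/2; Emiko 1/24; Hana 1/24; Haruki 1/24; Isamu 1/96; Junko 1/96; Kenji 1/96; Mariko 1/24; Reiko 1/24; Sachiko 1/96; Umeko 1/6; Yori 1/48; Yoshiko 1/24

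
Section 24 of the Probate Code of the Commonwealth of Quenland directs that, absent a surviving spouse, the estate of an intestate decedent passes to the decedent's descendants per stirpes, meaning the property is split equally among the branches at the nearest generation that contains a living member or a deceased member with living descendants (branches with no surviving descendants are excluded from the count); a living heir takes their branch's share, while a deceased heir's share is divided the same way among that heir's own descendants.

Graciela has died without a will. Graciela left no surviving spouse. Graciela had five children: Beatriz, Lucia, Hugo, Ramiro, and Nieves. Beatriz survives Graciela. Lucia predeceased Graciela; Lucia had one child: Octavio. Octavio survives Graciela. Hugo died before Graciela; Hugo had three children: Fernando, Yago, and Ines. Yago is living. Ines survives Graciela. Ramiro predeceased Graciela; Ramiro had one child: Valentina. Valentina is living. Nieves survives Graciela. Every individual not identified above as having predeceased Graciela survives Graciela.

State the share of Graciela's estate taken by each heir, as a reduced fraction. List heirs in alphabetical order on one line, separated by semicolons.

Beatriz 1/5; Fernando 1/15; Ines 1/15; Nieves 1/5; Octavio 1/5; Valentina 1/5; Yago 1/15

There is no surviving spouse, so the entire estate passes to Graciela's descendants per stirpes.
The estate is divided into 5 equal shares of 1/5 among Beatriz, Lucia, Hugo, Ramiro, Nieves.
Beatriz is living and takes 1/5.
Lucia predeceased; the 1/5 allotted to Lucia's branch passes to Lucia's issue by representation.
Octavio is the sole taker at this level and receives the full 1/5.
Hugo predeceased; the 1/5 allotted to Hugo's branch passes to Hugo's issue by representation.
The 1/5 is divided into 3 equal shares of 1/15 among Fernando, Yago, Ines.
Fernando is living and takes 1/15.
Yago is living and takes 1/15.
Ines is living and takes 1/15.
Ramiro predeceased; the 1/5 allotted to Ramiro's branch passes to Ramiro's issue by representation.
Valentina is the sole taker at this level and receives the full 1/5.
Nieves is living and takes 1/5.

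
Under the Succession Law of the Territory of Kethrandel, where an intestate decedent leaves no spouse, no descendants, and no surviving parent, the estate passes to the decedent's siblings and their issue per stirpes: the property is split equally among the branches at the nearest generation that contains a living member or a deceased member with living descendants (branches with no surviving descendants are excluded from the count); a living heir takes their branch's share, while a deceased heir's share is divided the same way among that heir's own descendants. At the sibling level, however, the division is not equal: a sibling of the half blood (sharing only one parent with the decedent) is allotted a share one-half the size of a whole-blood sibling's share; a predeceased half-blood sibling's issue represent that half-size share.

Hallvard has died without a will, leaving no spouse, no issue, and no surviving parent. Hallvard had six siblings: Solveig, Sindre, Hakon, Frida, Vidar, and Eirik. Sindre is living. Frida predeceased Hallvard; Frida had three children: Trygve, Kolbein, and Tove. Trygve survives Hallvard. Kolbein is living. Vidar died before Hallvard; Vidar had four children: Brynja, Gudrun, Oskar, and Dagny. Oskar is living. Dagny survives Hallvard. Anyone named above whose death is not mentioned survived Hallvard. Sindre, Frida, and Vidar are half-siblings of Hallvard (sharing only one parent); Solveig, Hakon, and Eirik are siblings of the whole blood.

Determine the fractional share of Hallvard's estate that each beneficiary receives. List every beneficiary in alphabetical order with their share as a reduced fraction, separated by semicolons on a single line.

No spouse, descendants, or parent survives, so the estate passes to Hallvard's siblings per stirpes.
Half-blood siblings count for one-half the weight of whole-blood siblings at the initial division.
Dividing 1 in proportion to weights (total weight 9/2): Solveig (weight 1) → 2/9; Sindre (weight 1/2) → 1/9; Hakon (weight 1) → 2/9; Frida (weight 1/2) → 1/9; Vidar (weight 1/2) → 1/9; Eirik (weight 1) → 2/9.
Solveig is living and takes 2/9.
Sindre is living and takes 1/9.
Hakon is living and takes 2/9.
Frida predeceased; the 1/9 allotted to Frida's branch passes to Frida's issue by representation.
The 1/9 is divided into 3 equal shares of 1/27 among Trygve, Kolbein, Tove.
Trygve is living and takes 1/27.
Kolbein is living and takes 1/27.
Tove is living and takes 1/27.
Vidar predeceased; the 1/9 allotted to Vidar's branch passes to Vidar's issue by representation.
The 1/9 is divided into 4 equal shares of 1/36 among Brynja, Gudrun, Oskar, Dagny.
Brynja is living and takes 1/36.
Gudrun is living and takes 1/36.
Oskar is living and takes 1/36.
Dagny is living and takes 1/36.
Eirik is living and takes 2/9.

Brynja 1/36; Dagny 1/36; Eirik 2/9; Gudrun 1/36; Hakon 2/9; Kolbein 1/27; Oskar 1/36; Sindre 1/9; Solveig 2/9; Tove 1/27; Trygve 1/27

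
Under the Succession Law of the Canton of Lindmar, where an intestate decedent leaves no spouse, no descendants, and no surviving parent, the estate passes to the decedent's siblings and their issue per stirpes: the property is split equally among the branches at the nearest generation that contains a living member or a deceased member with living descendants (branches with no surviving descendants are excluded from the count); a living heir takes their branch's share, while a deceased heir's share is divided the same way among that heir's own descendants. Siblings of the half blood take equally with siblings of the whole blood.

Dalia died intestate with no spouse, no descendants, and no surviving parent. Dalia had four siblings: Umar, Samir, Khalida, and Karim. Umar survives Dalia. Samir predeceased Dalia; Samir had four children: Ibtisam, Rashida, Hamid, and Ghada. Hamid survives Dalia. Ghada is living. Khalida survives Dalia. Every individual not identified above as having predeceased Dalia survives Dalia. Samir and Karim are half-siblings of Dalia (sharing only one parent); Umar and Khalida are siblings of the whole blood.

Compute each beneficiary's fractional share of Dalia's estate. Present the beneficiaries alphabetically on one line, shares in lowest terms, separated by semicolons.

Ghada 1/16; Hamid 1/16; Ibtisam 1/16; Karim 1/4; Khalida 1/4; Rashida 1/16; Umar 1/4

No spouse, descendants, or parent survives, so the estate passes to Dalia's siblings per stirpes.
Half-blood and whole-blood siblings take equally under the stated rule.
The estate is divided into 4 equal shares of 1/4 among Umar, Samir, Khalida, Karim.
Umar is living and takes 1/4.
Samir predeceased; the 1/4 allotted to Samir's branch passes to Samir's issue by representation.
The 1/4 is divided into 4 equal shares of 1/16 among Ibtisam, Rashida, Hamid, Ghada.
Ibtisam is living and takes 1/16.
Rashida is living and takes 1/16.
Hamid is living and takes 1/16.
Ghada is living and takes 1/16.
Khalida is living and takes 1/4.
Karim is living and takes 1/4.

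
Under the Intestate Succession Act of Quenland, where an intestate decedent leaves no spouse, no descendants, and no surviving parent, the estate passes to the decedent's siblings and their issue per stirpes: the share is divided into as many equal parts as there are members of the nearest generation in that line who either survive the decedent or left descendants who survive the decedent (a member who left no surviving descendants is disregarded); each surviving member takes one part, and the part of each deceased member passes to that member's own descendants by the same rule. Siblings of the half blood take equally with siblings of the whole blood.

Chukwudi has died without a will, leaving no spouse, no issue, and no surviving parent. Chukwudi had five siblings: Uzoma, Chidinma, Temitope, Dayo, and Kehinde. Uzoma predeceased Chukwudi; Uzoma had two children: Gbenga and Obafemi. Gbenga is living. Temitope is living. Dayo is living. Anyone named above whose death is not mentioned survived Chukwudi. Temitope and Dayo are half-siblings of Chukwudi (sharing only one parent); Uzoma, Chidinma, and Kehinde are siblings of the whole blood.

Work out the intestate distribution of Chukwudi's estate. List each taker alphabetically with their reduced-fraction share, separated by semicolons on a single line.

No spouse, descendants, or parent survives, so the estate passes to Chukwudi's siblings per stirpes.
Half-blood and whole-blood siblings take equally under the stated rule.
The estate is divided into 5 equal shares of 1/5 among Uzoma, Chidinma, Temitope, Dayo, Kehinde.
Uzoma predeceased; the 1/5 allotted to Uzoma's branch passes to Uzoma's issue by representation.
The 1/5 is divided into 2 equal shares of 1/10 among Gbenga, Obafemi.
Gbenga is living and takes 1/10.
Obafemi is living and takes 1/10.
Chidinma is living and takes 1/5.
Temitope is living and takes 1/5.
Dayo is living and takes 1/5.
Kehinde is living and takes 1/5.

Chidinma 1/5; Dayo 1/5; Gbenga 1/10; Kehinde 1/5; Obafemi 1/10; Temitope 1/5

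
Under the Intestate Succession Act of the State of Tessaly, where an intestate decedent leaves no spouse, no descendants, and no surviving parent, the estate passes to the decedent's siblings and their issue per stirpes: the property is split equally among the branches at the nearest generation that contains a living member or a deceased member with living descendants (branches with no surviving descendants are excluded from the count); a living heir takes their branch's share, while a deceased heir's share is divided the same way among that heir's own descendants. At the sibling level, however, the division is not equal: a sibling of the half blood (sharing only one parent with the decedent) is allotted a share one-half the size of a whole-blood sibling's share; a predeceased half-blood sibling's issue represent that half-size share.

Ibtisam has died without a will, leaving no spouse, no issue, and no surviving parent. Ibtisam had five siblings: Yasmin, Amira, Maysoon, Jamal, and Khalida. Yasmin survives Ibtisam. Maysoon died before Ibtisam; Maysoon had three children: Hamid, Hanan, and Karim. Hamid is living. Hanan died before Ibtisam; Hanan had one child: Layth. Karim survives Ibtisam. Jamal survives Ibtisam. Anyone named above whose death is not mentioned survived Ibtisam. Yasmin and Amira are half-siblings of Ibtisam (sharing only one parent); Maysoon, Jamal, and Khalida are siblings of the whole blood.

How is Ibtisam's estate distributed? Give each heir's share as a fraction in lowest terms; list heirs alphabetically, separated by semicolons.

No spouse, descendants, or parent survives, so the estate passes to Ibtisam's siblings per stirpes.
Half-blood siblings count for one-half the weight of whole-blood siblings at the initial division.
Dividing 1 in proportion to weights (total weight 4): Yasmin (weight 1/2) → 1/8; Amira (weight 1/2) → 1/8; Maysoon (weight 1) → 1/4; Jamal (weight 1) → 1/4; Khalida (weight 1) → 1/4.
Yasmin is living and takes 1/8.
Amira is living and takes 1/8.
Maysoon predeceased; the 1/4 allotted to Maysoon's branch passes to Maysoon's issue by representation.
The 1/4 is divided into 3 equal shares of 1/12 among Hamid, Hanan, Karim.
Hamid is living and takes 1/12.
Hanan predeceased; the 1/12 allotted to Hanan's branch passes to Hanan's issue by representation.
Layth is the sole taker at this level and receives the full 1/12.
Karim is living and takes 1/12.
Jamal is living and takes 1/4.
Khalida is living and takes 1/4.

Amira 1/8; Hamid 1/12; Jamal 1/4; Karim 1/12; Khalida 1/4; Layth 1/12; Yasmin 1/8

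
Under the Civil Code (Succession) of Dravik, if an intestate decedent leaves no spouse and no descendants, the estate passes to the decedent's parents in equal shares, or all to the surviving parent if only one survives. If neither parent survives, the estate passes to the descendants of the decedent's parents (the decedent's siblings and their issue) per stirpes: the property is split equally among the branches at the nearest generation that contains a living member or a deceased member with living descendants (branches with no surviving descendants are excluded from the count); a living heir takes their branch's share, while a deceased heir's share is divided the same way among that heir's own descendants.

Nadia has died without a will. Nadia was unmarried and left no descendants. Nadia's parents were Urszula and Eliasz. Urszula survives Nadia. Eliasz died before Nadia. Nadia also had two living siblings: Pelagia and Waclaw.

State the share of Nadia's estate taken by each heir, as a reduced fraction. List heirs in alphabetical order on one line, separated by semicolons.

Urszula 1

Only one parent, Urszula, survives, so Urszula takes the entire estate. The siblings take nothing because a surviving parent has priority.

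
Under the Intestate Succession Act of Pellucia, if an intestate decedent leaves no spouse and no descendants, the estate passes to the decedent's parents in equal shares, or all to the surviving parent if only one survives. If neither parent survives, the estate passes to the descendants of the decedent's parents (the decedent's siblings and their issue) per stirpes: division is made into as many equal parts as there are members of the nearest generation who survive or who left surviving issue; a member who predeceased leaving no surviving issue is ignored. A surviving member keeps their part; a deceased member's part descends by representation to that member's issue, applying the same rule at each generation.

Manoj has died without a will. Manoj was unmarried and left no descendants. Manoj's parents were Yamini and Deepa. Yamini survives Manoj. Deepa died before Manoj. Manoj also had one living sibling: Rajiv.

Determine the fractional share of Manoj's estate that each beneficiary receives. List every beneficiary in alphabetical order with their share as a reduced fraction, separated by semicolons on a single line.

Only one parent, Yamini, survives, so Yamini takes the entire estate. The siblings take nothing because a surviving parent has priority.

Yamini 1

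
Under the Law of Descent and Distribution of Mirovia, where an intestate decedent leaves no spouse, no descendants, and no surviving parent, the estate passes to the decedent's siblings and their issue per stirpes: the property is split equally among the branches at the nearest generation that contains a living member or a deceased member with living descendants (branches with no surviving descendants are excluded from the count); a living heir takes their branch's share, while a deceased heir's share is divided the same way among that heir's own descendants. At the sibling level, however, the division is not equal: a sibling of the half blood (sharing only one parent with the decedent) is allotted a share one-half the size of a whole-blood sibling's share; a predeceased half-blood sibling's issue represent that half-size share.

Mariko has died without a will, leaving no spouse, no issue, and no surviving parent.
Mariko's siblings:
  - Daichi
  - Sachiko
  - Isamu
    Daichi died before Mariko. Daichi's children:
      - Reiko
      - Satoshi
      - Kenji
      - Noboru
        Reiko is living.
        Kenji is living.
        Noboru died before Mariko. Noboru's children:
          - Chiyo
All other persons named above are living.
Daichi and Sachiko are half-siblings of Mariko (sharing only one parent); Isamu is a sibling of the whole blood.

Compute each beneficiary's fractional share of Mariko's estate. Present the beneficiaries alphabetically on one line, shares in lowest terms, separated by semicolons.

No spouse, descendants, or parent survives, so the estate passes to Mariko's siblings per stirpes.
Half-blood siblings count for one-half the weight of whole-blood siblings at the initial division.
Dividing 1 in proportion to weights (total weight 2): Daichi (weight 1/2) → 1/4; Sachiko (weight 1/2) → 1/4; Isamu (weight 1) → 1/2.
Daichi predeceased; the 1/4 allotted to Daichi's branch passes to Daichi's issue by representation.
The 1/4 is divided into 4 equal shares of 1/16 among Reiko, Satoshi, Kenji, Noboru.
Reiko is living and takes 1/16.
Satoshi is living and takes 1/16.
Kenji is living and takes 1/16.
Noboru predeceased; the 1/16 allotted to Noboru's branch passes to Noboru's issue by representation.
Chiyo is the sole taker at this level and receives the full 1/16.
Sachiko is living and takes 1/4.
Isamu is living and takes 1/2.

Chiyo 1/16; Isamu 1/2; Kenji 1/16; Reiko 1/16; Sachiko 1/4; Satoshi 1/16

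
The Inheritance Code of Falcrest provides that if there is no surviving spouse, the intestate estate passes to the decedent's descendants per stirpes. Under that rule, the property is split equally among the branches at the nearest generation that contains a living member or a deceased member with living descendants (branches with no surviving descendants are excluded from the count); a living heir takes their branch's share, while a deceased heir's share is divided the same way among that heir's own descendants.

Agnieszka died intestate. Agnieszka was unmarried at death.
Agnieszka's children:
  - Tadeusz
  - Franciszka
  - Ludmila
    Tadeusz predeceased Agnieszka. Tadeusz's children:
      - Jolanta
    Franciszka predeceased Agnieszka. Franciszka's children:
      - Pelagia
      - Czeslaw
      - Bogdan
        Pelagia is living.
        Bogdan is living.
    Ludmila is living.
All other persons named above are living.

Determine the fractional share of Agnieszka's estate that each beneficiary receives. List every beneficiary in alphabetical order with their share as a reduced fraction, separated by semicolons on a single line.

There is no surviving spouse, so the entire estate passes to Agnieszka's descendants per stirpes.
The estate is divided into 3 equal shares of 1/3 among Tadeusz, Franciszka, Ludmila.
Tadeusz predeceased; the 1/3 allotted to Tadeusz's branch passes to Tadeusz's issue by representation.
Jolanta is the sole taker at this level and receives the full 1/3.
Franciszka predeceased; the 1/3 allotted to Franciszka's branch passes to Franciszka's issue by representation.
The 1/3 is divided into 3 equal shares of 1/9 among Pelagia, Czeslaw, Bogdan.
Pelagia is living and takes 1/9.
Czeslaw is living and takes 1/9.
Bogdan is living and takes 1/9.
Ludmila is living and takes 1/3.

Bogdan 1/9; Czeslaw 1/9; Jolanta 1/3; Ludmila 1/3; Pelagia 1/9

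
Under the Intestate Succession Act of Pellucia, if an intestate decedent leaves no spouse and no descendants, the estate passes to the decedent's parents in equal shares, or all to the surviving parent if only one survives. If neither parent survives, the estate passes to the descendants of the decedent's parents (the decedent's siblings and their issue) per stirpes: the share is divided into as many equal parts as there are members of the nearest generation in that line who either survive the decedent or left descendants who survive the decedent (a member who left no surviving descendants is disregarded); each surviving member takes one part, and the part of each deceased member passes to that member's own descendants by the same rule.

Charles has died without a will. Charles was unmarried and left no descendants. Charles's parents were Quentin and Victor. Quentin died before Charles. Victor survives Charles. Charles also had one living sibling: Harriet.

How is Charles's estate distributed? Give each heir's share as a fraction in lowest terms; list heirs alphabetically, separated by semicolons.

Only one parent, Victor, survives, so Victor takes the entire estate. The siblings take nothing because a surviving parent has priority.

Victor 1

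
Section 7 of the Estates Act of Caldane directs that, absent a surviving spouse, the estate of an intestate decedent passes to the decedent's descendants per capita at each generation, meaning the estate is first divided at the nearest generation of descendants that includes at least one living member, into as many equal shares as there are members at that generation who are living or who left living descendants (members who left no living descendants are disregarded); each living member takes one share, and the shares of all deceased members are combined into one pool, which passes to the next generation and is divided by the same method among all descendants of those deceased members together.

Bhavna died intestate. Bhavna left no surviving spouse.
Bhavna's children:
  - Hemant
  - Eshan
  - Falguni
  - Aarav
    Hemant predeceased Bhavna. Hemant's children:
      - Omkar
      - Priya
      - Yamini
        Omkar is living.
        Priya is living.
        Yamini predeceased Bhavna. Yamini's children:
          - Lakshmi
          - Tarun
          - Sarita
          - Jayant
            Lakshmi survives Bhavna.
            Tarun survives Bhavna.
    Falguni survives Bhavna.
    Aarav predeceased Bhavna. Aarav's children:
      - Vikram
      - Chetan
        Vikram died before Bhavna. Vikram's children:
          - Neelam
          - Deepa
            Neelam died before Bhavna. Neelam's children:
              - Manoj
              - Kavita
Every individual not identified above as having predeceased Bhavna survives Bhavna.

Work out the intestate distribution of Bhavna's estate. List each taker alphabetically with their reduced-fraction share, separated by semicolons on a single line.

Chetan 1/10; Deepa 1/30; Eshan 1/4; Falguni 1/4; Jayant 1/30; Kavita 1/60; Lakshmi 1/30; Manoj 1/60; Omkar 1/10; Priya 1/10; Sarita 1/30; Tarun 1/30

There is no surviving spouse, so the entire estate passes to Bhavna's descendants per capita at each generation.
At generation 1 (Hemant, Eshan, Falguni, Aarav) there are 4 shares of (1)/4 = 1/4 each.
Living: Eshan and Falguni — each takes 1/4.
Deceased: Hemant and Aarav. Their combined 1/2 is pooled and carried to generation 2.
At generation 2 (Omkar, Priya, Yamini, Vikram, Chetan) there are 5 shares of (1/2)/5 = 1/10 each.
Living: Omkar, Priya, and Chetan — each takes 1/10.
Deceased: Yamini and Vikram. Their combined 1/5 is pooled and carried to generation 3.
At generation 3 (Lakshmi, Tarun, Sarita, Jayant, Neelam, Deepa) there are 6 shares of (1/5)/6 = 1/30 each.
Living: Lakshmi, Tarun, Sarita, Jayant, and Deepa — each takes 1/30.
Deceased: Neelam. That 1/30 share is carried to generation 4.
At generation 4 (Manoj, Kavita) there are 2 shares of (1/30)/2 = 1/60 each.
Living: Manoj and Kavita — each takes 1/60.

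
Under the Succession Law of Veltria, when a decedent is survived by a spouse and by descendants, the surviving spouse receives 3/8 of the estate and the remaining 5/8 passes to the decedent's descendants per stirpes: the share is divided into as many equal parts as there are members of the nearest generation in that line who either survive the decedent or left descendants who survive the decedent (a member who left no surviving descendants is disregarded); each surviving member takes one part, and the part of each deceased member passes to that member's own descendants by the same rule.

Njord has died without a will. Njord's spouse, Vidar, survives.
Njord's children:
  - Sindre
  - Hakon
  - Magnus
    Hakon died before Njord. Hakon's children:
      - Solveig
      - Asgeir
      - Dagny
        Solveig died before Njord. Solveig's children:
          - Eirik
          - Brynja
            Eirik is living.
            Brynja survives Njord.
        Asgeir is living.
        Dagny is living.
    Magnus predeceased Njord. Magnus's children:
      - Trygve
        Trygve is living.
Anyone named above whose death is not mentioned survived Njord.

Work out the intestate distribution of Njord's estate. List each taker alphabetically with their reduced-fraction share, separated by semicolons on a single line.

Vidar, as surviving spouse, takes 3/8.
The remaining 5/8 passes to Njord's descendants per stirpes.
The 5/8 is divided into 3 equal shares of 5/24 among Sindre, Hakon, Magnus.
Sindre is living and takes 5/24.
Hakon predeceased; the 5/24 allotted to Hakon's branch passes to Hakon's issue by representation.
The 5/24 is divided into 3 equal shares of 5/72 among Solveig, Asgeir, Dagny.
Solveig predeceased; the 5/72 allotted to Solveig's branch passes to Solveig's issue by representation.
The 5/72 is divided into 2 equal shares of 5/144 among Eirik, Brynja.
Eirik is living and takes 5/144.
Brynja is living and takes 5/144.
Asgeir is living and takes 5/72.
Dagny is living and takes 5/72.
Magnus predeceased; the 5/24 allotted to Magnus's branch passes to Magnus's issue by representation.
Trygve is the sole taker at this level and receives the full 5/24.

Asgeir 5/72; Brynja 5/144; Dagny 5/72; Eirik 5/144; Sindre 5/24; Trygve 5/24; Vidar 3/8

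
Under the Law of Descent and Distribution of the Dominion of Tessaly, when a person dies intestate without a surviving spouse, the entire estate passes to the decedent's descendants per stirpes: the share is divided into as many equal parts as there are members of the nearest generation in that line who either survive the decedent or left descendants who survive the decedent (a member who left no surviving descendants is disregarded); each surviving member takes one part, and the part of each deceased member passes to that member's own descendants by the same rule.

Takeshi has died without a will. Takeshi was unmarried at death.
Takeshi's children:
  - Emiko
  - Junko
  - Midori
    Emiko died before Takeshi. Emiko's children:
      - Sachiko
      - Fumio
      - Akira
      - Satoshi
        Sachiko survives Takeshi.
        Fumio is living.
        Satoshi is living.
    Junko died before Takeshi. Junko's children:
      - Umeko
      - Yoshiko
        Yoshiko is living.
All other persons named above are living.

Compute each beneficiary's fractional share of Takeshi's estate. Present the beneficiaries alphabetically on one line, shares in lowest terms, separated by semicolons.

There is no surviving spouse, so the entire estate passes to Takeshi's descendants per stirpes.
The estate is divided into 3 equal shares of 1/3 among Emiko, Junko, Midori.
Emiko predeceased; the 1/3 allotted to Emiko's branch passes to Emiko's issue by representation.
The 1/3 is divided into 4 equal shares of 1/12 among Sachiko, Fumio, Akira, Satoshi.
Sachiko is living and takes 1/12.
Fumio is living and takes 1/12.
Akira is living and takes 1/12.
Satoshi is living and takes 1/12.
Junko predeceased; the 1/3 allotted to Junko's branch passes to Junko's issue by representation.
The 1/3 is divided into 2 equal shares of 1/6 among Umeko, Yoshiko.
Umeko is living and takes 1/6.
Yoshiko is living and takes 1/6.
Midori is living and takes 1/3.

Akira 1/12; Fumio 1/12; Midori 1/3; Sachiko 1/12; Satoshi 1/12; Umeko 1/6; Yoshiko 1/6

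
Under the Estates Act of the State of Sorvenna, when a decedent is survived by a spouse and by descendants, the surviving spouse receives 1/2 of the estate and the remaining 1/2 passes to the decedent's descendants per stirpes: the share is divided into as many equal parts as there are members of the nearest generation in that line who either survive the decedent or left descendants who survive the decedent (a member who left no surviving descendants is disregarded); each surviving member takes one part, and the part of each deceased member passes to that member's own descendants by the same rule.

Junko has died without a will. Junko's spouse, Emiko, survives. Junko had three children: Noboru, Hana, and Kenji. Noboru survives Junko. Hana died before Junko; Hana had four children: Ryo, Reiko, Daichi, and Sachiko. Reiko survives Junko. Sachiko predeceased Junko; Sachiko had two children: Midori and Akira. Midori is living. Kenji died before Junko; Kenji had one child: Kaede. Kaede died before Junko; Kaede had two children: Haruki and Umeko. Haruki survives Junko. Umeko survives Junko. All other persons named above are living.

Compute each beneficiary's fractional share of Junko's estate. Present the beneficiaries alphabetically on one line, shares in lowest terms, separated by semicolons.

Emiko, as surviving spouse, takes 1/2.
The remaining 1/2 passes to Junko's descendants per stirpes.
The 1/2 is divided into 3 equal shares of 1/6 among Noboru, Hana, Kenji.
Noboru is living and takes 1/6.
Hana predeceased; the 1/6 allotted to Hana's branch passes to Hana's issue by representation.
The 1/6 is divided into 4 equal shares of 1/24 among Ryo, Reiko, Daichi, Sachiko.
Ryo is living and takes 1/24.
Reiko is living and takes 1/24.
Daichi is living and takes 1/24.
Sachiko predeceased; the 1/24 allotted to Sachiko's branch passes to Sachiko's issue by representation.
The 1/24 is divided into 2 equal shares of 1/48 among Midori, Akira.
Midori is living and takes 1/48.
Akira is living and takes 1/48.
Kenji predeceased; the 1/6 allotted to Kenji's branch passes to Kenji's issue by representation.
Kaede's line is the sole branch at this level, so the full 1/6 passes to Kaede's issue by representation.
The 1/6 is divided into 2 equal shares of 1/12 among Haruki, Umeko.
Haruki is living and takes 1/12.
Umeko is living and takes 1/12.

Akira 1/48; Daichi 1/24; Emiko 1/2; Haruki 1/12; Midori 1/48; Noboru 1/6; Reiko 1/24; Ryo 1/24; Umeko 1/12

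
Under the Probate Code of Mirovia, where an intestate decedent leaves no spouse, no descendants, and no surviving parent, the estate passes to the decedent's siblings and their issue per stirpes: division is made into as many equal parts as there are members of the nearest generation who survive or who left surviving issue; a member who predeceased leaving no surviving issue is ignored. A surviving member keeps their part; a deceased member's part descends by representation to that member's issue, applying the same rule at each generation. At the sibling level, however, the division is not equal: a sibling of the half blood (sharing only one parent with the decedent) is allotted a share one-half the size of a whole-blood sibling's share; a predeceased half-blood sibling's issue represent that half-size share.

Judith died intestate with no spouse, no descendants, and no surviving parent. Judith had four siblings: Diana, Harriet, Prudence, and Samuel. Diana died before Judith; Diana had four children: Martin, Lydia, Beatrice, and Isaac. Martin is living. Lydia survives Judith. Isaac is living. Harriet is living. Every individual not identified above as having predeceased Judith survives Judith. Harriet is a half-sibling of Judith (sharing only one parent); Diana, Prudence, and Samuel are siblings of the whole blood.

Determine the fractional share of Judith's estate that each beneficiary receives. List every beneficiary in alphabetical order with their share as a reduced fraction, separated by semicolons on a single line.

Beatrice 1/14; Harriet 1/7; Isaac 1/14; Lydia 1/14; Martin 1/14; Prudence 2/7; Samuel 2/7

No spouse, descendants, or parent survives, so the estate passes to Judith's siblings per stirpes.
Half-blood siblings count for one-half the weight of whole-blood siblings at the initial division.
Dividing 1 in proportion to weights (total weight 7/2): Diana (weight 1) → 2/7; Harriet (weight 1/2) → 1/7; Prudence (weight 1) → 2/7; Samuel (weight 1) → 2/7.
Diana predeceased; the 2/7 allotted to Diana's branch passes to Diana's issue by representation.
The 2/7 is divided into 4 equal shares of 1/14 among Martin, Lydia, Beatrice, Isaac.
Martin is living and takes 1/14.
Lydia is living and takes 1/14.
Beatrice is living and takes 1/14.
Isaac is living and takes 1/14.
Harriet is living and takes 1/7.
Prudence is living and takes 2/7.
Samuel is living and takes 2/7.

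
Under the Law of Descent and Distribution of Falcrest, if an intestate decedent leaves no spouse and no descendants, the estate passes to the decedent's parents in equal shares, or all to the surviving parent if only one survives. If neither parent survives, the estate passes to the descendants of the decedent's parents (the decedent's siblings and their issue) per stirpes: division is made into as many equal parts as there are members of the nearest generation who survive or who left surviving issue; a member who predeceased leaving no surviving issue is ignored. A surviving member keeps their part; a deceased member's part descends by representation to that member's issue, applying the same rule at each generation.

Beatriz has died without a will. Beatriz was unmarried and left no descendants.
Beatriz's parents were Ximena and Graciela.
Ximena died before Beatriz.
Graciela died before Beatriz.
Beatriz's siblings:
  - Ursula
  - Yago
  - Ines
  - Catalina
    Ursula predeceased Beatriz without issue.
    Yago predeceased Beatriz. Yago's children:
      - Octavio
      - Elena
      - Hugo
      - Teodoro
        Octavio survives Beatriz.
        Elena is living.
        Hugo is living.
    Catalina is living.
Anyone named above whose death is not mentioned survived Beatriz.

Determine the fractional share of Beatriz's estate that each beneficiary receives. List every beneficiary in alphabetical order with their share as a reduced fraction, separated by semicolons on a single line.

Catalina 1/3; Elena 1/12; Hugo 1/12; Ines 1/3; Octavio 1/12; Teodoro 1/12

Neither parent survives and there are no descendants, so the estate passes to Beatriz's siblings and their issue per stirpes.
Ursula left no surviving issue, so that branch lapses and is disregarded.
The estate is divided into 3 equal shares of 1/3 among Yago, Ines, Catalina.
Yago predeceased; the 1/3 allotted to Yago's branch passes to Yago's issue by representation.
The 1/3 is divided into 4 equal shares of 1/12 among Octavio, Elena, Hugo, Teodoro.
Octavio is living and takes 1/12.
Elena is living and takes 1/12.
Hugo is living and takes 1/12.
Teodoro is living and takes 1/12.
Ines is living and takes 1/3.
Catalina is living and takes 1/3.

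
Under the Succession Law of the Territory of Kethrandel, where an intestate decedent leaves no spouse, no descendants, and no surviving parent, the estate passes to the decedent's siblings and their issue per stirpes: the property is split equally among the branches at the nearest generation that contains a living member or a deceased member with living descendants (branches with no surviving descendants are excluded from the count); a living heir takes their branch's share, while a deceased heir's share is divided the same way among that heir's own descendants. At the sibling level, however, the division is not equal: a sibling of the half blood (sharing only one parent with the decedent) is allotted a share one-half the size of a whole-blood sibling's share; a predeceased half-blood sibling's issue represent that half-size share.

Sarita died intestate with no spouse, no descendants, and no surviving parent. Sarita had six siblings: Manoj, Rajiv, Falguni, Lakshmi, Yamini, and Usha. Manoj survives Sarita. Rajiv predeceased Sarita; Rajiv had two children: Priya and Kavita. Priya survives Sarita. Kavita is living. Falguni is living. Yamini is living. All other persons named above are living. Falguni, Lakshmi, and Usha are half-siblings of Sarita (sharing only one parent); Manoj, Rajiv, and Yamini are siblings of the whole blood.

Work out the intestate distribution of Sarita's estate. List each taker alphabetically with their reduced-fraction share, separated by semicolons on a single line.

Falguni 1/9; Kavita 1/9; Lakshmi 1/9; Manoj 2/9; Priya 1/9; Usha 1/9; Yamini 2/9

No spouse, descendants, or parent survives, so the estate passes to Sarita's siblings per stirpes.
Half-blood siblings count for one-half the weight of whole-blood siblings at the initial division.
Dividing 1 in proportion to weights (total weight 9/2): Manoj (weight 1) → 2/9; Rajiv (weight 1) → 2/9; Falguni (weight 1/2) → 1/9; Lakshmi (weight 1/2) → 1/9; Yamini (weight 1) → 2/9; Usha (weight 1/2) → 1/9.
Manoj is living and takes 2/9.
Rajiv predeceased; the 2/9 allotted to Rajiv's branch passes to Rajiv's issue by representation.
The 2/9 is divided into 2 equal shares of 1/9 among Priya, Kavita.
Priya is living and takes 1/9.
Kavita is living and takes 1/9.
Falguni is living and takes 1/9.
Lakshmi is living and takes 1/9.
Yamini is living and takes 2/9.
Usha is living and takes 1/9.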